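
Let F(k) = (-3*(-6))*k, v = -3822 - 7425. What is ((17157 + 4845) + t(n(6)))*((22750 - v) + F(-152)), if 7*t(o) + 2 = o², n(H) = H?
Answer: 4815694528/7 ≈ 6.8796e+8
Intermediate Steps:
v = -11247
F(k) = 18*k
t(o) = -2/7 + o²/7
((17157 + 4845) + t(n(6)))*((22750 - v) + F(-152)) = ((17157 + 4845) + (-2/7 + (⅐)*6²))*((22750 - 1*(-11247)) + 18*(-152)) = (22002 + (-2/7 + (⅐)*36))*((22750 + 11247) - 2736) = (22002 + (-2/7 + 36/7))*(33997 - 2736) = (22002 + 34/7)*31261 = (154048/7)*31261 = 4815694528/7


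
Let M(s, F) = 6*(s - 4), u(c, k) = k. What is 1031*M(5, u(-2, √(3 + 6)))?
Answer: 6186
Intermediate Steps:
M(s, F) = -24 + 6*s (M(s, F) = 6*(-4 + s) = -24 + 6*s)
1031*M(5, u(-2, √(3 + 6))) = 1031*(-24 + 6*5) = 1031*(-24 + 30) = 1031*6 = 6186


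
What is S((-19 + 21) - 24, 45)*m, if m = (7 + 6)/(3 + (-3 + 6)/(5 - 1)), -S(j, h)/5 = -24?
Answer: 416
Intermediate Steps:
S(j, h) = 120 (S(j, h) = -5*(-24) = 120)
m = 52/15 (m = 13/(3 + 3/4) = 13/(3 + 3*(¼)) = 13/(3 + ¾) = 13/(15/4) = 13*(4/15) = 52/15 ≈ 3.4667)
S((-19 + 21) - 24, 45)*m = 120*(52/15) = 416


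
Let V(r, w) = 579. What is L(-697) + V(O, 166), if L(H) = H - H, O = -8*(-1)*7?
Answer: 579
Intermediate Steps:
O = 56 (O = 8*7 = 56)
L(H) = 0
L(-697) + V(O, 166) = 0 + 579 = 579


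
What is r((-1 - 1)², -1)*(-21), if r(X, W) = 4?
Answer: -84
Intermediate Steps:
r((-1 - 1)², -1)*(-21) = 4*(-21) = -84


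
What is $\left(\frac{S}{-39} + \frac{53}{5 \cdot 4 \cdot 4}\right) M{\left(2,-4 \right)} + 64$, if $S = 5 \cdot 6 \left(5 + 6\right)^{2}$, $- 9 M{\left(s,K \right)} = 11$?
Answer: $\frac{184029}{1040} \approx 176.95$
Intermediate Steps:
$M{\left(s,K \right)} = - \frac{11}{9}$ ($M{\left(s,K \right)} = \left(- \frac{1}{9}\right) 11 = - \frac{11}{9}$)
$S = 3630$ ($S = 30 \cdot 11^{2} = 30 \cdot 121 = 3630$)
$\left(\frac{S}{-39} + \frac{53}{5 \cdot 4 \cdot 4}\right) M{\left(2,-4 \right)} + 64 = \left(\frac{3630}{-39} + \frac{53}{5 \cdot 4 \cdot 4}\right) \left(- \frac{11}{9}\right) + 64 = \left(3630 \left(- \frac{1}{39}\right) + \frac{53}{20 \cdot 4}\right) \left(- \frac{11}{9}\right) + 64 = \left(- \frac{1210}{13} + \frac{53}{80}\right) \left(- \frac{11}{9}\right) + 64 = \left(- \frac{96111}{1040}\right) \left(- \frac{11}{9}\right) + 64 = \frac{117469}{1040} + 64 = \frac{184029}{1040}$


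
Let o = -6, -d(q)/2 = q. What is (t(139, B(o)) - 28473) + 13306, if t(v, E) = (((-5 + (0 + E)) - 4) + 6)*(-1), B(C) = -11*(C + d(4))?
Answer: -15318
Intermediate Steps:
d(q) = -2*q
B(C) = 88 - 11*C (B(C) = -11*(C - 2*4) = -11*(C - 8) = -11*(-8 + C) = 88 - 11*C)
t(v, E) = 3 - E (t(v, E) = (((-5 + E) - 4) + 6)*(-1) = ((-9 + E) + 6)*(-1) = (-3 + E)*(-1) = 3 - E)
(t(139, B(o)) - 28473) + 13306 = ((3 - (88 - 11*(-6))) - 28473) + 13306 = ((3 - (88 + 66)) - 28473) + 13306 = ((3 - 1*154) - 28473) + 13306 = ((3 - 154) - 28473) + 13306 = (-151 - 28473) + 13306 = -28624 + 13306 = -15318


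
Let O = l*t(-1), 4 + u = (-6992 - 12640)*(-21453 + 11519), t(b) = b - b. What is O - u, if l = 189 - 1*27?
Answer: -195024284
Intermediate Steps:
t(b) = 0
l = 162 (l = 189 - 27 = 162)
u = 195024284 (u = -4 + (-6992 - 12640)*(-21453 + 11519) = -4 - 19632*(-9934) = -4 + 195024288 = 195024284)
O = 0 (O = 162*0 = 0)
O - u = 0 - 1*195024284 = 0 - 195024284 = -195024284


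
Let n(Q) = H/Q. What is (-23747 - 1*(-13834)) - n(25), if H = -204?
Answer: -247621/25 ≈ -9904.8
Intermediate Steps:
n(Q) = -204/Q
(-23747 - 1*(-13834)) - n(25) = (-23747 - 1*(-13834)) - (-204)/25 = (-23747 + 13834) - (-204)/25 = -9913 - 1*(-204/25) = -9913 + 204/25 = -247621/25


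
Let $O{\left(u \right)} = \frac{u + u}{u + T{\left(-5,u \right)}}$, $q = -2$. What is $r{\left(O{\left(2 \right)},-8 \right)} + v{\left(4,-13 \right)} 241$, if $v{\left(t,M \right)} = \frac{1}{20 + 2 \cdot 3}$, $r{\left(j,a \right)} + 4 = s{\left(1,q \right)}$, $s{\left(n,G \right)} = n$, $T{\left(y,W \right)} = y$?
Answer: $\frac{163}{26} \approx 6.2692$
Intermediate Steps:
$O{\left(u \right)} = \frac{2 u}{-5 + u}$ ($O{\left(u \right)} = \frac{u + u}{u - 5} = \frac{2 u}{-5 + u}$)
$r{\left(j,a \right)} = -3$ ($r{\left(j,a \right)} = -4 + 1 = -3$)
$v{\left(t,M \right)} = \frac{1}{26}$ ($v{\left(t,M \right)} = \frac{1}{20 + 6} = \frac{1}{26}$)
$r{\left(O{\left(2 \right)},-8 \right)} + v{\left(4,-13 \right)} 241 = -3 + \frac{1}{26} \cdot 241 = -3 + \frac{241}{26} = \frac{163}{26}$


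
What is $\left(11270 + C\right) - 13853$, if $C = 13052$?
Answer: $10469$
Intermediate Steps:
$\left(11270 + C\right) - 13853 = \left(11270 + 13052\right) - 13853 = 24322 - 13853 = 10469$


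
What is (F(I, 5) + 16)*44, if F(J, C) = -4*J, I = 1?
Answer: 528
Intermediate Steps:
(F(I, 5) + 16)*44 = (-4*1 + 16)*44 = (-4 + 16)*44 = 12*44 = 528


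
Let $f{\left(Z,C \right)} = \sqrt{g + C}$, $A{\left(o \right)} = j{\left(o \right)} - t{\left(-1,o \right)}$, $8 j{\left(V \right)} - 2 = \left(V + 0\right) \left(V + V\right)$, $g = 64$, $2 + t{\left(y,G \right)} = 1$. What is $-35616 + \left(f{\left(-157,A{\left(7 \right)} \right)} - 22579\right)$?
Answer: $-58195 + \frac{\sqrt{310}}{2} \approx -58186.0$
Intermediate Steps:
$t{\left(y,G \right)} = -1$ ($t{\left(y,G \right)} = -2 + 1 = -1$)
$j{\left(V \right)} = \frac{1}{4} + \frac{V^{2}}{4}$ ($j{\left(V \right)} = \frac{1}{4} + \frac{\left(V + 0\right) \left(V + V\right)}{8} = \frac{1}{4} + \frac{V 2 V}{8} = \frac{1}{4} + \frac{2 V^{2}}{8} = \frac{1}{4} + \frac{V^{2}}{4}$)
$A{\left(o \right)} = \frac{5}{4} + \frac{o^{2}}{4}$ ($A{\left(o \right)} = \left(\frac{1}{4} + \frac{o^{2}}{4}\right) - -1 = \left(\frac{1}{4} + \frac{o^{2}}{4}\right) + 1 = \frac{5}{4} + \frac{o^{2}}{4}$)
$f{\left(Z,C \right)} = \sqrt{64 + C}$
$-35616 + \left(f{\left(-157,A{\left(7 \right)} \right)} - 22579\right) = -35616 + \left(\sqrt{64 + \left(\frac{5}{4} + \frac{7^{2}}{4}\right)} - 22579\right) = -35616 - \left(22579 - \sqrt{64 + \left(\frac{5}{4} + \frac{1}{4} \cdot 49\right)}\right) = -35616 - \left(22579 - \sqrt{64 + \left(\frac{5}{4} + \frac{49}{4}\right)}\right) = -35616 - \left(22579 - \sqrt{64 + \frac{27}{2}}\right) = -35616 - \left(22579 - \sqrt{\frac{155}{2}}\right) = -35616 - \left(22579 - \frac{\sqrt{310}}{2}\right) = -58195 + \frac{\sqrt{310}}{2}$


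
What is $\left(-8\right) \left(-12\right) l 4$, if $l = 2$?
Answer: $768$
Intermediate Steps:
$\left(-8\right) \left(-12\right) l 4 = \left(-8\right) \left(-12\right) 2 \cdot 4 = 96 \cdot 8 = 768$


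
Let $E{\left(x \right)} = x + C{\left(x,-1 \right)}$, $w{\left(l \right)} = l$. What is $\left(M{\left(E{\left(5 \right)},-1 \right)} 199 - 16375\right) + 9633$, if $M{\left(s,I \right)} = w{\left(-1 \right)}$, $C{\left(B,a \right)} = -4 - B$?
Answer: $-6941$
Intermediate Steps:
$E{\left(x \right)} = -4$ ($E{\left(x \right)} = x - \left(4 + x\right) = -4$)
$M{\left(s,I \right)} = -1$
$\left(M{\left(E{\left(5 \right)},-1 \right)} 199 - 16375\right) + 9633 = \left(\left(-1\right) 199 - 16375\right) + 9633 = \left(-199 - 16375\right) + 9633 = -16574 + 9633 = -6941$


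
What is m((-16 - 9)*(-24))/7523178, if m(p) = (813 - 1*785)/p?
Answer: 7/1128476700 ≈ 6.2031e-9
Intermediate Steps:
m(p) = 28/p (m(p) = (813 - 785)/p = 28/p)
m((-16 - 9)*(-24))/7523178 = (28/(((-16 - 9)*(-24))))/7523178 = (28/((-25*(-24))))*(1/7523178) = (28/600)*(1/7523178) = (28*(1/600))*(1/7523178) = (7/150)*(1/7523178) = 7/1128476700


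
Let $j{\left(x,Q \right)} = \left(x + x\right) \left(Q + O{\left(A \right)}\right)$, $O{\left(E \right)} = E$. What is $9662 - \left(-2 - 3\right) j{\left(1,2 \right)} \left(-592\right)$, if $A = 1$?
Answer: $-8098$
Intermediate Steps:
$j{\left(x,Q \right)} = 2 x \left(1 + Q\right)$ ($j{\left(x,Q \right)} = \left(x + x\right) \left(Q + 1\right) = 2 x \left(1 + Q\right)$)
$9662 - \left(-2 - 3\right) j{\left(1,2 \right)} \left(-592\right) = 9662 - \left(-2 - 3\right) 2 \cdot 1 \left(1 + 2\right) \left(-592\right) = 9662 - - 5 \cdot 2 \cdot 1 \cdot 3 \left(-592\right) = 9662 - \left(-5\right) 6 \left(-592\right) = 9662 - \left(-30\right) \left(-592\right) = 9662 - 17760 = -8098$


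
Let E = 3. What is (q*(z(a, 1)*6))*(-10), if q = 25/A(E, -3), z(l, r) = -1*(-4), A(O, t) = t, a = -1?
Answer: 2000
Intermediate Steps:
z(l, r) = 4
q = -25/3 (q = 25/(-3) = 25*(-⅓) = -25/3 ≈ -8.3333)
(q*(z(a, 1)*6))*(-10) = -100*6/3*(-10) = -25/3*24*(-10) = -200*(-10) = 2000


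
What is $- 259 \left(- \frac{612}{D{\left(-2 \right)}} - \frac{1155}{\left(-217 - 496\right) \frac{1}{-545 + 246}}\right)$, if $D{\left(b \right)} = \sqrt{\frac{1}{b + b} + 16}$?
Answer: $\frac{3888885}{31} + 15096 \sqrt{7} \approx 1.6539 \cdot 10^{5}$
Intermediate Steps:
$D{\left(b \right)} = \sqrt{16 + \frac{1}{2 b}}$ ($D{\left(b \right)} = \sqrt{\frac{1}{2 b} + 16} = \sqrt{16 + \frac{1}{2 b}}$)
$- 259 \left(- \frac{612}{D{\left(-2 \right)}} - \frac{1155}{\left(-217 - 496\right) \frac{1}{-545 + 246}}\right) = - 259 \left(- \frac{612}{\frac{1}{2} \sqrt{64 + \frac{2}{-2}}} - \frac{1155}{\left(-217 - 496\right) \frac{1}{-545 + 246}}\right) = - 259 \left(- \frac{612}{\frac{1}{2} \sqrt{64 + 2 \left(- \frac{1}{2}\right)}} - \frac{1155}{\left(-713\right) \frac{1}{-299}}\right) = - 259 \left(- \frac{612}{\frac{1}{2} \sqrt{64 - 1}} - \frac{1155}{\left(-713\right) \left(- \frac{1}{299}\right)}\right) = - 259 \left(- \frac{612}{\frac{1}{2} \sqrt{63}} - \frac{1155}{\frac{31}{13}}\right) = - 259 \left(- \frac{612}{\frac{1}{2} \cdot 3 \sqrt{7}} - \frac{15015}{31}\right) = - 259 \left(- \frac{612}{\frac{3}{2} \sqrt{7}} - \frac{15015}{31}\right) = - 259 \left(- 612 \frac{2 \sqrt{7}}{21} - \frac{15015}{31}\right) = - 259 \left(- \frac{408 \sqrt{7}}{7} - \frac{15015}{31}\right) = - 259 \left(- \frac{15015}{31} - \frac{408 \sqrt{7}}{7}\right) = \frac{3888885}{31} + 15096 \sqrt{7}$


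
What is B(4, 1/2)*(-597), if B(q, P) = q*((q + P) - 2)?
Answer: -5970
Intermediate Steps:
B(q, P) = q*(-2 + P + q) (B(q, P) = q*((P + q) - 2) = q*(-2 + P + q))
B(4, 1/2)*(-597) = (4*(-2 + 1/2 + 4))*(-597) = (4*(-2 + ½ + 4))*(-597) = (4*(5/2))*(-597) = 10*(-597) = -5970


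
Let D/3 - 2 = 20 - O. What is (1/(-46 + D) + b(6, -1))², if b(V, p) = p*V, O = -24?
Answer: 303601/8464 ≈ 35.870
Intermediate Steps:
b(V, p) = V*p
D = 138 (D = 6 + 3*(20 - 1*(-24)) = 6 + 3*(20 + 24) = 6 + 3*44 = 6 + 132 = 138)
(1/(-46 + D) + b(6, -1))² = (1/(-46 + 138) + 6*(-1))² = (1/92 - 6)² = (-551/92)² = 303601/8464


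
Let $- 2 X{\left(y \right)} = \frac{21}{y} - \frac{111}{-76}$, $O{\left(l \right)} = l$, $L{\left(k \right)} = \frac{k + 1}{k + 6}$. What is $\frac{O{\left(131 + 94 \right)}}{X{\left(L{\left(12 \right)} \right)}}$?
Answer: $- \frac{148200}{10057} \approx -14.736$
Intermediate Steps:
$L{\left(k \right)} = \frac{1 + k}{6 + k}$
$X{\left(y \right)} = - \frac{111}{152} - \frac{21}{2 y}$ ($X{\left(y \right)} = - \frac{\frac{21}{y} - \frac{111}{-76}}{2} = - \frac{\frac{21}{y} - - \frac{111}{76}}{2} = - \frac{\frac{21}{y} + \frac{111}{76}}{2} = - \frac{\frac{111}{76} + \frac{21}{y}}{2} = - \frac{111}{152} - \frac{21}{2 y}$)
$\frac{O{\left(131 + 94 \right)}}{X{\left(L{\left(12 \right)} \right)}} = \frac{131 + 94}{\frac{3}{152} \frac{1}{\frac{1}{6 + 12} \left(1 + 12\right)} \left(-532 - 37 \frac{1 + 12}{6 + 12}\right)} = \frac{225}{\frac{3}{152} \frac{1}{\frac{1}{18} \cdot 13} \left(-532 - 37 \cdot \frac{1}{18} \cdot 13\right)} = \frac{225}{\frac{3}{152} \frac{1}{\frac{13}{18}} \left(-532 - \frac{481}{18}\right)} = \frac{225}{\frac{3}{152} \cdot \frac{18}{13} \left(-532 - \frac{481}{18}\right)} = \frac{225}{\frac{3}{152} \cdot \frac{18}{13} \left(- \frac{10057}{18}\right)} = \frac{225}{- \frac{30171}{1976}} = 225 \left(- \frac{1976}{30171}\right) = - \frac{148200}{10057}$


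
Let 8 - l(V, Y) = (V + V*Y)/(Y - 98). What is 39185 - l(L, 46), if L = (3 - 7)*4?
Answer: 509489/13 ≈ 39191.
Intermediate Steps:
L = -16 (L = -4*4 = -16)
l(V, Y) = 8 - (V + V*Y)/(-98 + Y) (l(V, Y) = 8 - (V + V*Y)/(Y - 98) = 8 - (V + V*Y)/(-98 + Y))
39185 - l(L, 46) = 39185 - (-784 - 1*(-16) + 8*46 - 1*(-16)*46)/(-98 + 46) = 39185 - (-784 + 16 + 368 + 736)/(-52) = 39185 - (-1)*336/52 = 39185 - 1*(-84/13) = 39185 + 84/13 = 509489/13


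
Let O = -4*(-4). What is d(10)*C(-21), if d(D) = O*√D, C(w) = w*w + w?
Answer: 6720*√10 ≈ 21251.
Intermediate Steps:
C(w) = w + w² (C(w) = w² + w = w + w²)
O = 16
d(D) = 16*√D
d(10)*C(-21) = (16*√10)*(-21*(1 - 21)) = (16*√10)*(-21*(-20)) = (16*√10)*420 = 6720*√10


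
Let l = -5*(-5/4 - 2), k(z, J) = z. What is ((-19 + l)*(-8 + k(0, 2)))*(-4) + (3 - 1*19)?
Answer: -104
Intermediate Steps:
l = 65/4 (l = -5*(-5*1/4 - 2) = -5*(-5/4 - 2) = -5*(-13/4) = 65/4 ≈ 16.250)
((-19 + l)*(-8 + k(0, 2)))*(-4) + (3 - 1*19) = ((-19 + 65/4)*(-8 + 0))*(-4) + (3 - 1*19) = -11/4*(-8)*(-4) + (3 - 19) = 22*(-4) - 16 = -88 - 16 = -104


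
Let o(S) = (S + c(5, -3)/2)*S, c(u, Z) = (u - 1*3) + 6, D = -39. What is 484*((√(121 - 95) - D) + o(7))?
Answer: 56144 + 484*√26 ≈ 58612.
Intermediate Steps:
c(u, Z) = 3 + u (c(u, Z) = (u - 3) + 6 = (-3 + u) + 6 = 3 + u)
o(S) = S*(4 + S) (o(S) = (S + (3 + 5)/2)*S = (S + 8*(½))*S = (S + 4)*S = (4 + S)*S = S*(4 + S))
484*((√(121 - 95) - D) + o(7)) = 484*((√(121 - 95) - 1*(-39)) + 7*(4 + 7)) = 484*((√26 + 39) + 7*11) = 484*((39 + √26) + 77) = 484*(116 + √26) = 56144 + 484*√26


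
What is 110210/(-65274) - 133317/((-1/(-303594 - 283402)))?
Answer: -2554058883110389/32637 ≈ -7.8257e+10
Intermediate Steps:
110210/(-65274) - 133317/((-1/(-303594 - 283402))) = 110210*(-1/65274) - 133317/((-1/(-586996))) = -55105/32637 - 133317/((-1*(-1/586996))) = -55105/32637 - 133317/1/586996 = -55105/32637 - 133317*586996 = -55105/32637 - 78256545732 = -2554058883110389/32637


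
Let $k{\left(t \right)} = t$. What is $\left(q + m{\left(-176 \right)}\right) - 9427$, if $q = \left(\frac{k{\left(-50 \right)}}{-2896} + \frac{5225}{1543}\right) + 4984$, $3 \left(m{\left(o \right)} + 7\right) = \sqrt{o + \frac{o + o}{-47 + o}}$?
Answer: $- \frac{9934870425}{2234264} + \frac{4 i \sqrt{542113}}{669} \approx -4446.6 + 4.4023 i$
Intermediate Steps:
$m{\left(o \right)} = -7 + \frac{\sqrt{o + \frac{2 o}{-47 + o}}}{3}$ ($m{\left(o \right)} = -7 + \frac{\sqrt{o + \frac{o + o}{-47 + o}}}{3} = -7 + \frac{\sqrt{o + \frac{2 o}{-47 + o}}}{3}$)
$q = \frac{11143176151}{2234264}$ ($q = \left(- \frac{50}{-2896} + \frac{5225}{1543}\right) + 4984 = \left(\left(-50\right) \left(- \frac{1}{2896}\right) + 5225 \cdot \frac{1}{1543}\right) + 4984 = \left(\frac{25}{1448} + \frac{5225}{1543}\right) + 4984 = \frac{7604375}{2234264} + 4984 = \frac{11143176151}{2234264} \approx 4987.4$)
$\left(q + m{\left(-176 \right)}\right) - 9427 = \left(\frac{11143176151}{2234264} - \left(7 - \frac{\sqrt{- \frac{176 \left(-45 - 176\right)}{-47 - 176}}}{3}\right)\right) - 9427 = \left(\frac{11143176151}{2234264} - \left(7 - \frac{\sqrt{\left(-176\right) \frac{1}{-223} \left(-221\right)}}{3}\right)\right) - 9427 = \left(\frac{11143176151}{2234264} - \left(7 - \frac{\sqrt{\left(-176\right) \left(- \frac{1}{223}\right) \left(-221\right)}}{3}\right)\right) - 9427 = \left(\frac{11143176151}{2234264} - \left(7 - \frac{\sqrt{- \frac{38896}{223}}}{3}\right)\right) - 9427 = \left(\frac{11143176151}{2234264} - \left(7 - \frac{\frac{4}{223} i \sqrt{542113}}{3}\right)\right) - 9427 = \left(\frac{11143176151}{2234264} - \left(7 - \frac{4 i \sqrt{542113}}{669}\right)\right) - 9427 = \left(\frac{11127536303}{2234264} + \frac{4 i \sqrt{542113}}{669}\right) - 9427 = - \frac{9934870425}{2234264} + \frac{4 i \sqrt{542113}}{669}$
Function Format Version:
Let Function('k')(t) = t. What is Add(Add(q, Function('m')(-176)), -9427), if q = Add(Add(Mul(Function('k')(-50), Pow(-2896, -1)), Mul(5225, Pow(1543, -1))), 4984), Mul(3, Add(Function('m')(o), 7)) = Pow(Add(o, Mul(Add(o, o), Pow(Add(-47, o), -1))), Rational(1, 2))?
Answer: Add(Rational(-9934870425, 2234264), Mul(Rational(4, 669), I, Pow(542113, Rational(1, 2)))) ≈ Add(-4446.6, Mul(4.4023, I))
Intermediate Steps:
Function('m')(o) = Add(-7, Mul(Rational(1, 3), Pow(Add(o, Mul(2, o, Pow(Add(-47, o), -1))), Rational(1, 2)))) (Function('m')(o) = Add(-7, Mul(Rational(1, 3), Pow(Add(o, Mul(Add(o, o), Pow(Add(-47, o), -1))), Rational(1, 2)))) = Add(-7, Mul(Rational(1, 3), Pow(Add(o, Mul(Mul(2, o), Pow(Add(-47, o), -1))), Rational(1, 2)))) = Add(-7, Mul(Rational(1, 3), Pow(Add(o, Mul(2, o, Pow(Add(-47, o), -1))), Rational(1, 2)))))
q = Rational(11143176151, 2234264) (q = Add(Add(Mul(-50, Pow(-2896, -1)), Mul(5225, Pow(1543, -1))), 4984) = Add(Add(Mul(-50, Rational(-1, 2896)), Mul(5225, Rational(1, 1543))), 4984) = Add(Add(Rational(25, 1448), Rational(5225, 1543)), 4984) = Add(Rational(7604375, 2234264), 4984) = Rational(11143176151, 2234264) ≈ 4987.4)
Add(Add(q, Function('m')(-176)), -9427) = Add(Add(Rational(11143176151, 2234264), Add(-7, Mul(Rational(1, 3), Pow(Mul(-176, Pow(Add(-47, -176), -1), Add(-45, -176)), Rational(1, 2))))), -9427) = Add(Add(Rational(11143176151, 2234264), Add(-7, Mul(Rational(1, 3), Pow(Mul(-176, Pow(-223, -1), -221), Rational(1, 2))))), -9427) = Add(Add(Rational(11143176151, 2234264), Add(-7, Mul(Rational(1, 3), Pow(Mul(-176, Rational(-1, 223), -221), Rational(1, 2))))), -9427) = Add(Add(Rational(11143176151, 2234264), Add(-7, Mul(Rational(1, 3), Pow(Rational(-38896, 223), Rational(1, 2))))), -9427) = Add(Add(Rational(11143176151, 2234264), Add(-7, Mul(Rational(1, 3), Mul(Rational(4, 223), I, Pow(542113, Rational(1, 2)))))), -9427) = Add(Add(Rational(11143176151, 2234264), Add(-7, Mul(Rational(4, 669), I, Pow(542113, Rational(1, 2))))), -9427) = Add(Add(Rational(11127536303, 2234264), Mul(Rational(4, 669), I, Pow(542113, Rational(1, 2)))), -9427) = Add(Rational(-9934870425, 2234264), Mul(Rational(4, 669), I, Pow(542113, Rational(1, 2))))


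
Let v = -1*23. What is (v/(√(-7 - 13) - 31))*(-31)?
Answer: -22103/981 - 1426*I*√5/981 ≈ -22.531 - 3.2504*I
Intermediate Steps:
v = -23
(v/(√(-7 - 13) - 31))*(-31) = -23/(√(-7 - 13) - 31)*(-31) = -23/(√(-20) - 31)*(-31) = -23/(2*I*√5 - 31)*(-31) = -23/(-31 + 2*I*√5)*(-31) = 713/(-31 + 2*I*√5)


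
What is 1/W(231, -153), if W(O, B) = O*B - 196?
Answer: -1/35539 ≈ -2.8138e-5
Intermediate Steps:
W(O, B) = -196 + B*O (W(O, B) = B*O - 196 = -196 + B*O)
1/W(231, -153) = 1/(-196 - 153*231) = 1/(-196 - 35343) = 1/(-35539) = -1/35539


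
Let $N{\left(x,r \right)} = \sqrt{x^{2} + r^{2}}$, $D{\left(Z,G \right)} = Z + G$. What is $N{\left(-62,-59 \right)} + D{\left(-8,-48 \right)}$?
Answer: $-56 + 5 \sqrt{293} \approx 29.586$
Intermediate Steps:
$D{\left(Z,G \right)} = G + Z$
$N{\left(x,r \right)} = \sqrt{r^{2} + x^{2}}$
$N{\left(-62,-59 \right)} + D{\left(-8,-48 \right)} = \sqrt{\left(-59\right)^{2} + \left(-62\right)^{2}} - 56 = \sqrt{3481 + 3844} - 56 = \sqrt{7325} - 56 = 5 \sqrt{293} - 56 = -56 + 5 \sqrt{293}$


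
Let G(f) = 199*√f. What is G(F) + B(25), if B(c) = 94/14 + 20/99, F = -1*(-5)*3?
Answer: 4793/693 + 199*√15 ≈ 777.64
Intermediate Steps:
F = 15 (F = 5*3 = 15)
B(c) = 4793/693 (B(c) = 94*(1/14) + 20*(1/99) = 47/7 + 20/99 = 4793/693)
G(F) + B(25) = 199*√15 + 4793/693 = 4793/693 + 199*√15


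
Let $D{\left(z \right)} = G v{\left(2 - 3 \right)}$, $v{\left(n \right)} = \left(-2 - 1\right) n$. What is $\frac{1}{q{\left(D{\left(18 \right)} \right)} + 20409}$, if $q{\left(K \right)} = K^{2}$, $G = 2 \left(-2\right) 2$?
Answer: $\frac{1}{20985} \approx 4.7653 \cdot 10^{-5}$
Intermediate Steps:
$v{\left(n \right)} = - 3 n$
$G = -8$ ($G = \left(-4\right) 2 = -8$)
$D{\left(z \right)} = -24$ ($D{\left(z \right)} = - 8 \left(- 3 \left(2 - 3\right)\right) = - 8 \left(\left(-3\right) \left(-1\right)\right) = \left(-8\right) 3 = -24$)
$\frac{1}{q{\left(D{\left(18 \right)} \right)} + 20409} = \frac{1}{\left(-24\right)^{2} + 20409} = \frac{1}{576 + 20409} = \frac{1}{20985}$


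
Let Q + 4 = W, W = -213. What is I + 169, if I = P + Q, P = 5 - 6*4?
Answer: -67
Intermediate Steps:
P = -19 (P = 5 - 24 = -19)
Q = -217 (Q = -4 - 213 = -217)
I = -236 (I = -19 - 217 = -236)
I + 169 = -236 + 169 = -67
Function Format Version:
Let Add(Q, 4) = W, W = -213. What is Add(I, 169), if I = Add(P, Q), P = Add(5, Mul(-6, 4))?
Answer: -67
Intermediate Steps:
P = -19 (P = Add(5, -24) = -19)
Q = -217 (Q = Add(-4, -213) = -217)
I = -236 (I = Add(-19, -217) = -236)
Add(I, 169) = Add(-236, 169) = -67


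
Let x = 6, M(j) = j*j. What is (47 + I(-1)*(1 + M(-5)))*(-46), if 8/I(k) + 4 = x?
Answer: -6946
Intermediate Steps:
M(j) = j²
I(k) = 4 (I(k) = 8/(-4 + 6) = 8/2 = 8*(½) = 4)
(47 + I(-1)*(1 + M(-5)))*(-46) = (47 + 4*(1 + (-5)²))*(-46) = (47 + 4*(1 + 25))*(-46) = (47 + 4*26)*(-46) = (47 + 104)*(-46) = 151*(-46) = -6946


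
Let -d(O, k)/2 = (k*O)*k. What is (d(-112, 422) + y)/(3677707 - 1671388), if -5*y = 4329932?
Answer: 195124148/10031595 ≈ 19.451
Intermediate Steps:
y = -4329932/5 (y = -⅕*4329932 = -4329932/5 ≈ -8.6599e+5)
d(O, k) = -2*O*k² (d(O, k) = -2*k*O*k = -2*O*k*k = -2*O*k²)
(d(-112, 422) + y)/(3677707 - 1671388) = (-2*(-112)*422² - 4329932/5)/(3677707 - 1671388) = (-2*(-112)*178084 - 4329932/5)/2006319 = (39890816 - 4329932/5)*(1/2006319) = (195124148/5)*(1/2006319) = 195124148/10031595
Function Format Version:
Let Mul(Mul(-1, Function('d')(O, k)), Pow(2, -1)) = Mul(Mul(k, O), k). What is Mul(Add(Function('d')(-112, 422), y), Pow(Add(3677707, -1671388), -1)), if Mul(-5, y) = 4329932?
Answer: Rational(195124148, 10031595) ≈ 19.451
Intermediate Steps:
y = Rational(-4329932, 5) (y = Mul(Rational(-1, 5), 4329932) = Rational(-4329932, 5) ≈ -8.6599e+5)
Function('d')(O, k) = Mul(-2, O, Pow(k, 2)) (Function('d')(O, k) = Mul(-2, Mul(Mul(k, O), k)) = Mul(-2, Mul(Mul(O, k), k)) = Mul(-2, Mul(O, Pow(k, 2))) = Mul(-2, O, Pow(k, 2)))
Mul(Add(Function('d')(-112, 422), y), Pow(Add(3677707, -1671388), -1)) = Mul(Add(Mul(-2, -112, Pow(422, 2)), Rational(-4329932, 5)), Pow(Add(3677707, -1671388), -1)) = Mul(Add(Mul(-2, -112, 178084), Rational(-4329932, 5)), Pow(2006319, -1)) = Mul(Add(39890816, Rational(-4329932, 5)), Rational(1, 2006319)) = Mul(Rational(195124148, 5), Rational(1, 2006319)) = Rational(195124148, 10031595)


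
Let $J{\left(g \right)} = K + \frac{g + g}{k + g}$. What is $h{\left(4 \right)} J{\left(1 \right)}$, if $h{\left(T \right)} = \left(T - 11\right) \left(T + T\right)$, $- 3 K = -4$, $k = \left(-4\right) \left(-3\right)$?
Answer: $- \frac{3248}{39} \approx -83.282$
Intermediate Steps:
$k = 12$
$K = \frac{4}{3}$ ($K = \left(- \frac{1}{3}\right) \left(-4\right) = \frac{4}{3} \approx 1.3333$)
$J{\left(g \right)} = \frac{4}{3} + \frac{2 g}{12 + g}$ ($J{\left(g \right)} = \frac{4}{3} + \frac{g + g}{12 + g} = \frac{4}{3} + \frac{2 g}{12 + g}$)
$h{\left(T \right)} = 2 T \left(-11 + T\right)$ ($h{\left(T \right)} = \left(-11 + T\right) 2 T = 2 T \left(-11 + T\right)$)
$h{\left(4 \right)} J{\left(1 \right)} = 2 \cdot 4 \left(-11 + 4\right) \frac{2 \left(24 + 5 \cdot 1\right)}{3 \left(12 + 1\right)} = 2 \cdot 4 \left(-7\right) \frac{2 \left(24 + 5\right)}{3 \cdot 13} = - 56 \cdot \frac{2}{3} \cdot \frac{1}{13} \cdot 29 = \left(-56\right) \frac{58}{39} = - \frac{3248}{39}$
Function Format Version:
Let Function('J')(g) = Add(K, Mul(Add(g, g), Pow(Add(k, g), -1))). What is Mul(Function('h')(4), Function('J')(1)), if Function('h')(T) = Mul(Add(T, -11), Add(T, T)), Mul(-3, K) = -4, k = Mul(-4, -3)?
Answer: Rational(-3248, 39) ≈ -83.282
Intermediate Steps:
k = 12
K = Rational(4, 3) (K = Mul(Rational(-1, 3), -4) = Rational(4, 3) ≈ 1.3333)
Function('J')(g) = Add(Rational(4, 3), Mul(2, g, Pow(Add(12, g), -1))) (Function('J')(g) = Add(Rational(4, 3), Mul(Add(g, g), Pow(Add(12, g), -1))) = Add(Rational(4, 3), Mul(Mul(2, g), Pow(Add(12, g), -1))) = Add(Rational(4, 3), Mul(2, g, Pow(Add(12, g), -1))))
Function('h')(T) = Mul(2, T, Add(-11, T)) (Function('h')(T) = Mul(Add(-11, T), Mul(2, T)) = Mul(2, T, Add(-11, T)))
Mul(Function('h')(4), Function('J')(1)) = Mul(Mul(2, 4, Add(-11, 4)), Mul(Rational(2, 3), Pow(Add(12, 1), -1), Add(24, Mul(5, 1)))) = Mul(Mul(2, 4, -7), Mul(Rational(2, 3), Pow(13, -1), Add(24, 5))) = Mul(-56, Mul(Rational(2, 3), Rational(1, 13), 29)) = Mul(-56, Rational(58, 39)) = Rational(-3248, 39)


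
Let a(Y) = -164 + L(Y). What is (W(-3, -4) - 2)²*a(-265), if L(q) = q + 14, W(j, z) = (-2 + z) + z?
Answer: -59760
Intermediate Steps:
W(j, z) = -2 + 2*z
L(q) = 14 + q
a(Y) = -150 + Y (a(Y) = -164 + (14 + Y) = -150 + Y)
(W(-3, -4) - 2)²*a(-265) = ((-2 + 2*(-4)) - 2)²*(-150 - 265) = ((-2 - 8) - 2)²*(-415) = (-10 - 2)²*(-415) = (-12)²*(-415) = 144*(-415) = -59760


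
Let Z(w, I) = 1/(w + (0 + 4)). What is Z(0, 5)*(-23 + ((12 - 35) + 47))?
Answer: 1/4 ≈ 0.25000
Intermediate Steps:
Z(w, I) = 1/(4 + w) (Z(w, I) = 1/(w + 4) = 1/(4 + w))
Z(0, 5)*(-23 + ((12 - 35) + 47)) = (-23 + ((12 - 35) + 47))/(4 + 0) = (-23 + (-23 + 47))/4 = (-23 + 24)/4 = (1/4)*1 = 1/4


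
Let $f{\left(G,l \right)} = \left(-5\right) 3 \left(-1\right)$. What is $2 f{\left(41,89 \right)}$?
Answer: $30$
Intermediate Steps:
$f{\left(G,l \right)} = 15$ ($f{\left(G,l \right)} = \left(-15\right) \left(-1\right) = 15$)
$2 f{\left(41,89 \right)} = 2 \cdot 15 = 30$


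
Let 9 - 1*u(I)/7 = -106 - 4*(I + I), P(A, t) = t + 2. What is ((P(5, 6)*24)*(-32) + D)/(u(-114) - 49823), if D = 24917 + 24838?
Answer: -43611/55402 ≈ -0.78717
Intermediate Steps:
P(A, t) = 2 + t
u(I) = 805 + 56*I (u(I) = 63 - 7*(-106 - 4*(I + I)) = 63 - 7*(-106 - 8*I) = 63 + (742 + 56*I) = 805 + 56*I)
D = 49755
((P(5, 6)*24)*(-32) + D)/(u(-114) - 49823) = (((2 + 6)*24)*(-32) + 49755)/((805 + 56*(-114)) - 49823) = ((8*24)*(-32) + 49755)/((805 - 6384) - 49823) = (192*(-32) + 49755)/(-5579 - 49823) = (-6144 + 49755)/(-55402) = 43611*(-1/55402) = -43611/55402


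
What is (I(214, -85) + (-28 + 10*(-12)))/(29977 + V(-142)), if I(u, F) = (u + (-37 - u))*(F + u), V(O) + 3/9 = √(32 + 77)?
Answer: -189662370/1155343417 + 6327*√109/1155343417 ≈ -0.16410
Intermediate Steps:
V(O) = -⅓ + √109 (V(O) = -⅓ + √(32 + 77) = -⅓ + √109)
I(u, F) = -37*F - 37*u (I(u, F) = -37*(F + u) = -37*F - 37*u)
(I(214, -85) + (-28 + 10*(-12)))/(29977 + V(-142)) = ((-37*(-85) - 37*214) + (-28 + 10*(-12)))/(29977 + (-⅓ + √109)) = ((3145 - 7918) + (-28 - 120))/(89930/3 + √109) = (-4773 - 148)/(89930/3 + √109) = -4921/(89930/3 + √109)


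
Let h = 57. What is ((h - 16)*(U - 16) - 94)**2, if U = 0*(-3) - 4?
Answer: 835396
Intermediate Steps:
U = -4 (U = 0 - 4 = -4)
((h - 16)*(U - 16) - 94)**2 = ((57 - 16)*(-4 - 16) - 94)**2 = (41*(-20) - 94)**2 = (-820 - 94)**2 = (-914)**2 = 835396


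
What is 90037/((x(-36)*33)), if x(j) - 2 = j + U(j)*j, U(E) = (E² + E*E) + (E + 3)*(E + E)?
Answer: -90037/5903106 ≈ -0.015252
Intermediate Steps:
U(E) = 2*E² + 2*E*(3 + E) (U(E) = (E² + E²) + (3 + E)*(2*E) = 2*E² + 2*E*(3 + E))
x(j) = 2 + j + 2*j²*(3 + 2*j) (x(j) = 2 + (j + (2*j*(3 + 2*j))*j) = 2 + (j + 2*j²*(3 + 2*j)) = 2 + j + 2*j²*(3 + 2*j))
90037/((x(-36)*33)) = 90037/(((2 - 36 + (-36)²*(6 + 4*(-36)))*33)) = 90037/(((2 - 36 + 1296*(6 - 144))*33)) = 90037/(((2 - 36 + 1296*(-138))*33)) = 90037/(((2 - 36 - 178848)*33)) = 90037/((-178882*33)) = 90037/(-5903106) = 90037*(-1/5903106) = -90037/5903106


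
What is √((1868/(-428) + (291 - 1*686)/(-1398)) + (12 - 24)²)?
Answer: √3130802519838/149586 ≈ 11.829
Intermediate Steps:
√((1868/(-428) + (291 - 1*686)/(-1398)) + (12 - 24)²) = √((1868*(-1/428) + (291 - 686)*(-1/1398)) + (-12)²) = √((-467/107 - 395*(-1/1398)) + 144) = √((-467/107 + 395/1398) + 144) = √(-610601/149586 + 144) = √(20929783/149586) = √3130802519838/149586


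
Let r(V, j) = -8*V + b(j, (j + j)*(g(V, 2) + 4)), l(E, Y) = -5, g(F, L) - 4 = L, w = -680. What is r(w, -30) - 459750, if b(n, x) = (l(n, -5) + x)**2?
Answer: -88285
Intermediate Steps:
g(F, L) = 4 + L
b(n, x) = (-5 + x)**2
r(V, j) = (-5 + 20*j)**2 - 8*V (r(V, j) = -8*V + (-5 + (j + j)*((4 + 2) + 4))**2 = -8*V + (-5 + (2*j)*(6 + 4))**2 = -8*V + (-5 + (2*j)*10)**2 = -8*V + (-5 + 20*j)**2 = (-5 + 20*j)**2 - 8*V)
r(w, -30) - 459750 = (-8*(-680) + 25*(-1 + 4*(-30))**2) - 459750 = (5440 + 25*(-1 - 120)**2) - 459750 = (5440 + 25*(-121)**2) - 459750 = (5440 + 25*14641) - 459750 = (5440 + 366025) - 459750 = 371465 - 459750 = -88285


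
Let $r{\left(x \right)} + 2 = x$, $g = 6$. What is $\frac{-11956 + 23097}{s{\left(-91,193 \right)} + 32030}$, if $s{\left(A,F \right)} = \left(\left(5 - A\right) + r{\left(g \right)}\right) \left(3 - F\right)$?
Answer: $\frac{11141}{13030} \approx 0.85503$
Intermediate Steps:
$r{\left(x \right)} = -2 + x$
$s{\left(A,F \right)} = \left(3 - F\right) \left(9 - A\right)$ ($s{\left(A,F \right)} = \left(\left(5 - A\right) + \left(-2 + 6\right)\right) \left(3 - F\right) = \left(\left(5 - A\right) + 4\right) \left(3 - F\right) = \left(9 - A\right) \left(3 - F\right) = \left(3 - F\right) \left(9 - A\right)$)
$\frac{-11956 + 23097}{s{\left(-91,193 \right)} + 32030} = \frac{-11956 + 23097}{\left(27 - 1737 - -273 - 17563\right) + 32030} = \frac{11141}{\left(27 - 1737 + 273 - 17563\right) + 32030} = \frac{11141}{-19000 + 32030} = \frac{11141}{13030}$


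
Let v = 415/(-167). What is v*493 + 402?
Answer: -137461/167 ≈ -823.12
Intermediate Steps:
v = -415/167 (v = 415*(-1/167) = -415/167 ≈ -2.4850)
v*493 + 402 = -415/167*493 + 402 = -204595/167 + 402 = -137461/167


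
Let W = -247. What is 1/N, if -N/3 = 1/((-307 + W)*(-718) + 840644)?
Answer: -1238416/3 ≈ -4.1281e+5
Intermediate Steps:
N = -3/1238416 (N = -3/((-307 - 247)*(-718) + 840644) = -3/(-554*(-718) + 840644) = -3/(397772 + 840644) = -3/1238416 ≈ -2.4225e-6)
1/N = 1/(-3/1238416) = -1238416/3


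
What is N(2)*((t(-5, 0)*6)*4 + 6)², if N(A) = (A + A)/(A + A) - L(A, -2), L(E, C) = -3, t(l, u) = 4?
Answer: 41616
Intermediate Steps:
N(A) = 4 (N(A) = (A + A)/(A + A) - 1*(-3) = (2*A)/((2*A)) + 3 = (2*A)*(1/(2*A)) + 3 = 1 + 3 = 4)
N(2)*((t(-5, 0)*6)*4 + 6)² = 4*((4*6)*4 + 6)² = 4*(24*4 + 6)² = 4*(96 + 6)² = 4*102² = 4*10404 = 41616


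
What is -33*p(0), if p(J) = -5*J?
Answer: 0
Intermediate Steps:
-33*p(0) = -(-165)*0 = -33*0 = 0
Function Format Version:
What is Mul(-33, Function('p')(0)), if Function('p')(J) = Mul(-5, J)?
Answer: 0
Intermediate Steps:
Mul(-33, Function('p')(0)) = Mul(-33, Mul(-5, 0)) = Mul(-33, 0) = 0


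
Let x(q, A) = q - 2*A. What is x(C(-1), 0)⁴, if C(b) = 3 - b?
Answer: 256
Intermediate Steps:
x(C(-1), 0)⁴ = ((3 - 1*(-1)) - 2*0)⁴ = ((3 + 1) + 0)⁴ = (4 + 0)⁴ = 4⁴ = 256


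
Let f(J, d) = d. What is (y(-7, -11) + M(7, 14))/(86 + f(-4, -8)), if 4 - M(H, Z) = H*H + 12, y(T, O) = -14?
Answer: -71/78 ≈ -0.91026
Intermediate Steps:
M(H, Z) = -8 - H**2 (M(H, Z) = 4 - (H*H + 12) = 4 - (H**2 + 12) = 4 - (12 + H**2) = 4 + (-12 - H**2) = -8 - H**2)
(y(-7, -11) + M(7, 14))/(86 + f(-4, -8)) = (-14 + (-8 - 1*7**2))/(86 - 8) = (-14 + (-8 - 1*49))/78 = (-14 + (-8 - 49))*(1/78) = (-14 - 57)*(1/78) = -71*1/78 = -71/78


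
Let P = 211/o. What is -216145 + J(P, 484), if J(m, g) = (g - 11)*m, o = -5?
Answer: -1180528/5 ≈ -2.3611e+5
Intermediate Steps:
P = -211/5 (P = 211/(-5) = 211*(-1/5) = -211/5 ≈ -42.200)
J(m, g) = m*(-11 + g) (J(m, g) = (-11 + g)*m = m*(-11 + g))
-216145 + J(P, 484) = -216145 - 211*(-11 + 484)/5 = -216145 - 211/5*473 = -216145 - 99803/5 = -1180528/5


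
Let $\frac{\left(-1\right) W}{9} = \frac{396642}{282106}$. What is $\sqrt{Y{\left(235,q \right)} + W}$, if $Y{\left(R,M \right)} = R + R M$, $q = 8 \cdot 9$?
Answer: $\frac{\sqrt{341063237870278}}{141053} \approx 130.93$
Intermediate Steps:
$W = - \frac{1784889}{141053}$ ($W = - 9 \cdot \frac{396642}{282106} = - 9 \cdot 396642 \cdot \frac{1}{282106} = \left(-9\right) \frac{198321}{141053} = - \frac{1784889}{141053} \approx -12.654$)
$q = 72$
$Y{\left(R,M \right)} = R + M R$
$\sqrt{Y{\left(235,q \right)} + W} = \sqrt{235 \left(1 + 72\right) - \frac{1784889}{141053}} = \sqrt{235 \cdot 73 - \frac{1784889}{141053}} = \sqrt{17155 - \frac{1784889}{141053}} = \sqrt{\frac{2417979326}{141053}} = \frac{\sqrt{341063237870278}}{141053}$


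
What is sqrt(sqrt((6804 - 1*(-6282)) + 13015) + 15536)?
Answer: sqrt(15536 + sqrt(26101)) ≈ 125.29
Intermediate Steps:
sqrt(sqrt((6804 - 1*(-6282)) + 13015) + 15536) = sqrt(sqrt((6804 + 6282) + 13015) + 15536) = sqrt(sqrt(13086 + 13015) + 15536) = sqrt(sqrt(26101) + 15536) = sqrt(15536 + sqrt(26101))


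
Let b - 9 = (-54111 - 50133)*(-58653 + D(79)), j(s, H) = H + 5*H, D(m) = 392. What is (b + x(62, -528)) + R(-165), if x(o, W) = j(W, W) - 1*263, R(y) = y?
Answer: 6073356097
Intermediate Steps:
j(s, H) = 6*H
x(o, W) = -263 + 6*W (x(o, W) = 6*W - 1*263 = 6*W - 263 = -263 + 6*W)
b = 6073359693 (b = 9 + (-54111 - 50133)*(-58653 + 392) = 9 - 104244*(-58261) = 9 + 6073359684 = 6073359693)
(b + x(62, -528)) + R(-165) = (6073359693 + (-263 + 6*(-528))) - 165 = (6073359693 + (-263 - 3168)) - 165 = (6073359693 - 3431) - 165 = 6073356262 - 165 = 6073356097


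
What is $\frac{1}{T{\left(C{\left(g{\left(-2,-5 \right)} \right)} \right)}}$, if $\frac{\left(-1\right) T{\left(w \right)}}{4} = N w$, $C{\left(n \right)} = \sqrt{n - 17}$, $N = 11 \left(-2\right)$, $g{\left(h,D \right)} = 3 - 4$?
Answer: $- \frac{i \sqrt{2}}{528} \approx - 0.0026784 i$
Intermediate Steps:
$g{\left(h,D \right)} = -1$ ($g{\left(h,D \right)} = 3 - 4 = -1$)
$N = -22$
$C{\left(n \right)} = \sqrt{-17 + n}$
$T{\left(w \right)} = 88 w$ ($T{\left(w \right)} = - 4 \left(- 22 w\right) = 88 w$)
$\frac{1}{T{\left(C{\left(g{\left(-2,-5 \right)} \right)} \right)}} = \frac{1}{88 \sqrt{-17 - 1}} = \frac{1}{88 \sqrt{-18}} = \frac{1}{88 \cdot 3 i \sqrt{2}} = \frac{1}{264 i \sqrt{2}} = - \frac{i \sqrt{2}}{528}$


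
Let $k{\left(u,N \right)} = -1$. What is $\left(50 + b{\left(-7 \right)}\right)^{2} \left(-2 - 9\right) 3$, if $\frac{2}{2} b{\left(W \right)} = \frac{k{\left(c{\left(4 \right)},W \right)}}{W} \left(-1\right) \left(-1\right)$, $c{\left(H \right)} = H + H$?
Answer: $- \frac{4065633}{49} \approx -82972.0$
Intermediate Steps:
$c{\left(H \right)} = 2 H$
$b{\left(W \right)} = - \frac{1}{W}$ ($b{\left(W \right)} = - \frac{1}{W} \left(-1\right) \left(-1\right) = \frac{1}{W} \left(-1\right) = - \frac{1}{W}$)
$\left(50 + b{\left(-7 \right)}\right)^{2} \left(-2 - 9\right) 3 = \left(50 - \frac{1}{-7}\right)^{2} \left(-2 - 9\right) 3 = \left(50 - - \frac{1}{7}\right)^{2} \left(-2 - 9\right) 3 = \left(50 + \frac{1}{7}\right)^{2} \left(-2 - 9\right) 3 = \left(\frac{351}{7}\right)^{2} \left(\left(-11\right) 3\right) = \frac{123201}{49} \left(-33\right) = - \frac{4065633}{49}$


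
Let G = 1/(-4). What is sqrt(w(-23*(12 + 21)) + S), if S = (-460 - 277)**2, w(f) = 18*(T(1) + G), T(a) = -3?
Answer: sqrt(2172442)/2 ≈ 736.96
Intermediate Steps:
G = -1/4 ≈ -0.25000
w(f) = -117/2 (w(f) = 18*(-3 - 1/4) = 18*(-13/4) = -117/2)
S = 543169 (S = (-737)**2 = 543169)
sqrt(w(-23*(12 + 21)) + S) = sqrt(-117/2 + 543169) = sqrt(1086221/2) = sqrt(2172442)/2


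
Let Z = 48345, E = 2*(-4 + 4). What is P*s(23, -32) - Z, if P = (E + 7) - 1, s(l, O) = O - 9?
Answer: -48591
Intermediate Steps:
E = 0 (E = 2*0 = 0)
s(l, O) = -9 + O
P = 6 (P = (0 + 7) - 1 = 7 - 1 = 6)
P*s(23, -32) - Z = 6*(-9 - 32) - 1*48345 = 6*(-41) - 48345 = -246 - 48345 = -48591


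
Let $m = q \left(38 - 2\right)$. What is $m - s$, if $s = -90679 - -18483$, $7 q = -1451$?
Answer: $\frac{453136}{7} \approx 64734.0$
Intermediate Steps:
$q = - \frac{1451}{7}$ ($q = \frac{1}{7} \left(-1451\right) = - \frac{1451}{7} \approx -207.29$)
$s = -72196$ ($s = -90679 + 18483 = -72196$)
$m = - \frac{52236}{7}$ ($m = - \frac{1451 \left(38 - 2\right)}{7} = \left(- \frac{1451}{7}\right) 36 = - \frac{52236}{7} \approx -7462.3$)
$m - s = - \frac{52236}{7} - -72196 = - \frac{52236}{7} + 72196 = \frac{453136}{7}$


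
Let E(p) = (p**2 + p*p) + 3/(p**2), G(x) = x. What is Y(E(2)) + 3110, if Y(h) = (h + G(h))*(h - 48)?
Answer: 19385/8 ≈ 2423.1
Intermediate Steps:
E(p) = 2*p**2 + 3/p**2 (E(p) = (p**2 + p**2) + 3/p**2 = 2*p**2 + 3/p**2)
Y(h) = 2*h*(-48 + h) (Y(h) = (h + h)*(h - 48) = (2*h)*(-48 + h) = 2*h*(-48 + h))
Y(E(2)) + 3110 = 2*((3 + 2*2**4)/2**2)*(-48 + (3 + 2*2**4)/2**2) + 3110 = 2*((3 + 2*16)/4)*(-48 + (3 + 2*16)/4) + 3110 = 2*((3 + 32)/4)*(-48 + (3 + 32)/4) + 3110 = 2*((1/4)*35)*(-48 + (1/4)*35) + 3110 = 2*(35/4)*(-48 + 35/4) + 3110 = 2*(35/4)*(-157/4) + 3110 = -5495/8 + 3110 = 19385/8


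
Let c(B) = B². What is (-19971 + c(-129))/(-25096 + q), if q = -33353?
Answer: 1110/19483 ≈ 0.056973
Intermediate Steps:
(-19971 + c(-129))/(-25096 + q) = (-19971 + (-129)²)/(-25096 - 33353) = (-19971 + 16641)/(-58449) = -3330*(-1/58449) = 1110/19483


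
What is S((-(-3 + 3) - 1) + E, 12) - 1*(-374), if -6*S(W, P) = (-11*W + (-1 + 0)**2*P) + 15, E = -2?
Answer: 364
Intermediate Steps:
S(W, P) = -5/2 - P/6 + 11*W/6 (S(W, P) = -((-11*W + (-1 + 0)**2*P) + 15)/6 = -((-11*W + (-1)**2*P) + 15)/6 = -((-11*W + 1*P) + 15)/6 = -((-11*W + P) + 15)/6 = -((P - 11*W) + 15)/6 = -(15 + P - 11*W)/6 = -5/2 - P/6 + 11*W/6)
S((-(-3 + 3) - 1) + E, 12) - 1*(-374) = (-5/2 - 1/6*12 + 11*((-(-3 + 3) - 1) - 2)/6) - 1*(-374) = (-5/2 - 2 + 11*((-1*0 - 1) - 2)/6) + 374 = (-5/2 - 2 + 11*((0 - 1) - 2)/6) + 374 = (-5/2 - 2 + 11*(-1 - 2)/6) + 374 = (-5/2 - 2 + (11/6)*(-3)) + 374 = (-5/2 - 2 - 11/2) + 374 = -10 + 374 = 364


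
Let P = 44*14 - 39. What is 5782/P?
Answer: 5782/577 ≈ 10.021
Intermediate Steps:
P = 577 (P = 616 - 39 = 577)
5782/P = 5782/577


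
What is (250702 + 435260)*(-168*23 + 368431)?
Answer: 250079108454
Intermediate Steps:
(250702 + 435260)*(-168*23 + 368431) = 685962*(-3864 + 368431) = 685962*364567 = 250079108454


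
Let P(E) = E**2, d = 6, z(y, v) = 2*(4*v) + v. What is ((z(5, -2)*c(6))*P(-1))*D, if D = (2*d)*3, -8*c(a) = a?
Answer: 486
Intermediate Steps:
c(a) = -a/8
z(y, v) = 9*v (z(y, v) = 8*v + v = 9*v)
D = 36 (D = (2*6)*3 = 12*3 = 36)
((z(5, -2)*c(6))*P(-1))*D = (((9*(-2))*(-1/8*6))*(-1)**2)*36 = (-18*(-3/4)*1)*36 = ((27/2)*1)*36 = (27/2)*36 = 486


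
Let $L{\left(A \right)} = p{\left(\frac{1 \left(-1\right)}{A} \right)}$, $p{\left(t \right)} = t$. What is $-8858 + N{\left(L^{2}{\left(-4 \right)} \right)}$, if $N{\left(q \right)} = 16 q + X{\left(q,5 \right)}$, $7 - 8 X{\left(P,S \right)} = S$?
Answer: $- \frac{35427}{4} \approx -8856.8$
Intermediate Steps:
$X{\left(P,S \right)} = \frac{7}{8} - \frac{S}{8}$
$L{\left(A \right)} = - \frac{1}{A}$ ($L{\left(A \right)} = \frac{1 \left(-1\right)}{A} = - \frac{1}{A}$)
$N{\left(q \right)} = \frac{1}{4} + 16 q$ ($N{\left(q \right)} = 16 q + \left(\frac{7}{8} - \frac{5}{8}\right) = 16 q + \frac{1}{4} = \frac{1}{4} + 16 q$)
$-8858 + N{\left(L^{2}{\left(-4 \right)} \right)} = -8858 + \left(\frac{1}{4} + 16 \left(- \frac{1}{-4}\right)^{2}\right) = -8858 + \left(\frac{1}{4} + 16 \left(\left(-1\right) \left(- \frac{1}{4}\right)\right)^{2}\right) = -8858 + \left(\frac{1}{4} + \frac{16}{16}\right) = -8858 + \left(\frac{1}{4} + 16 \cdot \frac{1}{16}\right) = -8858 + \left(\frac{1}{4} + 1\right) = -8858 + \frac{5}{4} = - \frac{35427}{4}$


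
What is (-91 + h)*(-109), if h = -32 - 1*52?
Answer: 19075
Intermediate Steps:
h = -84 (h = -32 - 52 = -84)
(-91 + h)*(-109) = (-91 - 84)*(-109) = -175*(-109) = 19075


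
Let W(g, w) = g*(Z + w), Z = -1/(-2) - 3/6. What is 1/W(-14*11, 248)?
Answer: -1/38192 ≈ -2.6183e-5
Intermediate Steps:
Z = 0 (Z = -1*(-½) - 3*⅙ = ½ - ½ = 0)
W(g, w) = g*w (W(g, w) = g*(0 + w) = g*w)
1/W(-14*11, 248) = 1/(-14*11*248) = 1/(-154*248) = 1/(-38192) = -1/38192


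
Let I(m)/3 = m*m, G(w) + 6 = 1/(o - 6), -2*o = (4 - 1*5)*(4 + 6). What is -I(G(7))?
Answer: -147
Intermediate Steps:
o = 5 (o = -(4 - 1*5)*(4 + 6)/2 = -(4 - 5)*10/2 = -(-1)*10/2 = -½*(-10) = 5)
G(w) = -7 (G(w) = -6 + 1/(5 - 6) = -6 + 1/(-1) = -6 - 1 = -7)
I(m) = 3*m² (I(m) = 3*(m*m) = 3*m²)
-I(G(7)) = -3*(-7)² = -3*49 = -1*147 = -147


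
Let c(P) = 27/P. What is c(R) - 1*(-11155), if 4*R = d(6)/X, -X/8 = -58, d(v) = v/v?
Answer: 61267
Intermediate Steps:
d(v) = 1
X = 464 (X = -8*(-58) = 464)
R = 1/1856 (R = (1/464)/4 = (1*(1/464))/4 = (¼)*(1/464) = 1/1856 ≈ 0.00053879)
c(R) - 1*(-11155) = 27/(1/1856) - 1*(-11155) = 27*1856 + 11155 = 50112 + 11155 = 61267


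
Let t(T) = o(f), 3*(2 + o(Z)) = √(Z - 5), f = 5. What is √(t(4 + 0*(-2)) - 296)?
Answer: I*√298 ≈ 17.263*I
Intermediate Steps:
o(Z) = -2 + √(-5 + Z)/3 (o(Z) = -2 + √(Z - 5)/3 = -2 + √(-5 + Z)/3)
t(T) = -2 (t(T) = -2 + √(-5 + 5)/3 = -2 + √0/3 = -2 + (⅓)*0 = -2 + 0 = -2)
√(t(4 + 0*(-2)) - 296) = √(-2 - 296) = √(-298) = I*√298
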